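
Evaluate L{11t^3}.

L{t^n} = n!/s^(n+1). So L{11t^3} = 11·3!/s^4 = 66/s^4

Final answer: 66/s^4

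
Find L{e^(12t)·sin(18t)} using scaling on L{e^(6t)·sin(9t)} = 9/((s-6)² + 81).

Scaling with a=2: L{e^(12t)·sin(18t)} = (1/2) · 9/((s/2-6)² + 81). Simplifying: 18/((s-12)² + 324)

Final answer: 18/((s-12)² + 324)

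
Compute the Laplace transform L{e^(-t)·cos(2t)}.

L{e^(at)·cos(ωt)} = (s-a)/((s-a)² + ω²), so L{e^(-t)·cos(2t)} = (s+1)/((s+1)² + 4)

Final answer: (s+1)/((s+1)² + 4)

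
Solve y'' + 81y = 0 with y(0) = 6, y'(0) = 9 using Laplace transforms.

L{y''} + 81L{y} = 0. s²Y - 6s - 9 + 81Y = 0. Y(s² + 81) = 6s + 9. Y = (6s + 9)/(s² + 81). Inverting: y(t) = 6cos(9t) + sin(9t)

Final answer: y(t) = 6cos(9t) + sin(9t)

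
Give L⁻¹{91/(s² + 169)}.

This is the form c·a/(s² + a²) with a = 13, c = 7. L⁻¹ = 7·sin(13t)

Final answer: 7·sin(13t)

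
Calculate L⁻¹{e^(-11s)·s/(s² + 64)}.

L⁻¹{s/(s² + 64)} = cos(8t). By the time shift theorem, L⁻¹{e^(-as)F(s)} = u(t-a)f(t-a) with a=11, so L⁻¹{e^(-11s)·s/(s² + 64)} = u(t-11)·cos(8(t-11))

Final answer: u(t-11)·cos(8(t-11))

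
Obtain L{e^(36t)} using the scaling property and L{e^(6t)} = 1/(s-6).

Using L{f(at)} = (1/a)F(s/a) with a=6 and f(t) = e^(6t): L{e^(36t)} = (1/6) · 1/((s/6)-6) = (1/6) · 6/(s-36) = 1/(s-36)

Final answer: 1/(s-36)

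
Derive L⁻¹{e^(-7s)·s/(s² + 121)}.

L⁻¹{s/(s² + 121)} = cos(11t). By the time shift theorem, L⁻¹{e^(-as)F(s)} = u(t-a)f(t-a) with a=7, so L⁻¹{e^(-7s)·s/(s² + 121)} = u(t-7)·cos(11(t-7))

Final answer: u(t-7)·cos(11(t-7))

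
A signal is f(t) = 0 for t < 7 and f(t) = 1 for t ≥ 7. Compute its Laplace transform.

f(t) = u(t-7). L{u(t-7)} = e^(-7s)/s, so L{f(t)} = e^(-7s)/s

Final answer: e^(-7s)/s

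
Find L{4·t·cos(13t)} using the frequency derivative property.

L{cos(13t)} = s/(s² + 169). Derivative: d/ds[s/(s² + 169)] = [(s² + 169) - s·2s]/(s² + 169)² = (169 - s²)/(s² + 169)². So L{t·cos(13t)} = -F'(s) = (s² - 169)/(s² + 169)². Then L{4·t·cos(13t)} = 4·(s² - 169)/(s² + 169)²

Final answer: 4·(s² - 169)/(s² + 169)²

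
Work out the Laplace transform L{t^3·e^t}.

L{t^n·e^(at)} = n!/(s-a)^(n+1), so L{t^3·e^t} = 6/(s-1)^4

Final answer: 6/(s-1)^4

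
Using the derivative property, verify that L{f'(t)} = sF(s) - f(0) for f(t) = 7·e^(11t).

f'(t) = 77e^(11t). Direct: L{f'(t)} = 77/(s-11). Property: s·7/(s-11) - 7 = (7s - 7(s-11))/(s-11) = 77/(s-11). ✓

Final answer: 77/(s-11)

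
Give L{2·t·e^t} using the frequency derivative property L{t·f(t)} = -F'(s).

L{e^t} = 1/(s-1). By frequency derivative: L{t·e^t} = -d/ds[1/(s-1)] = -(-1)/(s-1)² = 1/(s-1)². Then L{2·t·e^t} = 2·1/(s-1)² = 2/(s-1)²

Final answer: 2/(s-1)²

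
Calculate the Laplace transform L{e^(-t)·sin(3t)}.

L{e^(at)·sin(ωt)} = ω/((s-a)² + ω²), so L{e^(-t)·sin(3t)} = 3/((s+1)² + 9)

Final answer: 3/((s+1)² + 9)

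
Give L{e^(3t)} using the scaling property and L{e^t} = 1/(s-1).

Using L{f(at)} = (1/a)F(s/a) with a=3 and f(t) = e^t: L{e^(3t)} = (1/3) · 1/((s/3)-1) = (1/3) · 3/(s-3) = 1/(s-3)

Final answer: 1/(s-3)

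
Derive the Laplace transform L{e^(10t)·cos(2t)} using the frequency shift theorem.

Frequency shift: L{e^(at)f(t)} = F(s-a). L{e^(10t)·cos(2t)} = (s-10)/((s-10)² + 4)

Final answer: (s-10)/((s-10)² + 4)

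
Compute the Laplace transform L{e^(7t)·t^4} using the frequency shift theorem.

L{e^(at)·t^n} = n!/(s-a)^(n+1), so L{e^(7t)·t^4} = 24/(s-7)^5

Final answer: 24/(s-7)^5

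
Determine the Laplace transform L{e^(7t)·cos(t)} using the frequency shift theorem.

Frequency shift: L{e^(at)f(t)} = F(s-a). L{e^(7t)·cos(t)} = (s-7)/((s-7)² + 1)

Final answer: (s-7)/((s-7)² + 1)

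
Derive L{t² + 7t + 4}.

L{t² + 7t + 4} = 2/s³ + 7/s² + 4/s = 2/s³ + 7/s² + 4/s

Final answer: 2/s³ + 7/s² + 4/s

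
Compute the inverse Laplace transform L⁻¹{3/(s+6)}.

L⁻¹{1/(s-a)} = e^(at), so L⁻¹{1/(s+6)} = e^(-6t), and L⁻¹{3/(s+6)} = 3·e^(-6t)

Final answer: 3·e^(-6t)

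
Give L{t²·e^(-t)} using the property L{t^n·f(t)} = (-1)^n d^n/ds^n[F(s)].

L{e^(-t)} = 1/(s+1). d/ds[1/(s+1)] = -1/(s+1)². d²/ds²[1/(s+1)] = 2/(s+1)³. So L{t²·e^(-t)} = (-1)² · 2/(s+1)³ = 2/(s+1)³

Final answer: 2/(s+1)³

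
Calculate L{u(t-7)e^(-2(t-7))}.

u(t-a)f(t-a) with f(t)=e^(-2t). L{e^(-2t)} = 1/(s+2). By time shift: e^(-7s)/(s+2)

Final answer: e^(-7s)/(s+2)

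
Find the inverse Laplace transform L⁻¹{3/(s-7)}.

L⁻¹{1/(s-a)} = e^(at), so L⁻¹{1/(s-7)} = e^(7t), and L⁻¹{3/(s-7)} = 3·e^(7t)

Final answer: 3·e^(7t)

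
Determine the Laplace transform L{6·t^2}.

L{t^n} = n!/s^(n+1), so L{t^2} = 2/s^3. Then L{6·t^2} = 6·2/s^3 = 12/s^3

Final answer: 12/s^3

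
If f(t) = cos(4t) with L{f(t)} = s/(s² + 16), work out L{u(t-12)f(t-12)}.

Time shift theorem: L{u(t-a)f(t-a)} = e^(-as)F(s). Here a=12, F(s) = s/(s² + 16), so L{u(t-12)f(t-12)} = e^(-12s)·s/(s² + 16)

Final answer: e^(-12s)·s/(s² + 16)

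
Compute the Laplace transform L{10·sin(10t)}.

L{sin(ωt)} = ω/(s² + ω²), so L{sin(10t)} = 10/(s² + 100). Then L{10·sin(10t)} = 10·10/(s² + 100) = 100/(s² + 100)

Final answer: 100/(s² + 100)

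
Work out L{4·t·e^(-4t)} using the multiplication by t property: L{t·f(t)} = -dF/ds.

Using L{t^n·e^(at)} = n!/(s-a)^(n+1), L{t·e^(-4t)} = 1/(s+4)^2, so L{4·t·e^(-4t)} = 4·1/(s+4)^2 = 4/(s+4)^2

Final answer: 4/(s+4)^2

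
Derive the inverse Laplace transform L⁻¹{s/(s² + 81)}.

L⁻¹{s/(s² + 81)} = cos(9t)

Final answer: cos(9t)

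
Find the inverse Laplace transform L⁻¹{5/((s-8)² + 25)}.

Using frequency shift, L⁻¹{5/((s-8)² + 25)} = e^(8t)·sin(5t)

Final answer: e^(8t)·sin(5t)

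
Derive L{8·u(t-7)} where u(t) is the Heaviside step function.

L{u(t-a)} = e^(-as)/s. Here a=7, so L{u(t-7)} = e^(-7s)/s, and L{8·u(t-7)} = 8·e^(-7s)/s

Final answer: 8·e^(-7s)/s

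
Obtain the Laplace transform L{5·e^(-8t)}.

L{e^(at)} = 1/(s-a), so L{e^(-8t)} = 1/(s+8). Then L{5·e^(-8t)} = 5/(s+8)

Final answer: 5/(s+8)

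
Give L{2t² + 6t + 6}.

L{2t² + 6t + 6} = 2·2/s³ + 6/s² + 6/s = 4/s³ + 6/s² + 6/s

Final answer: 4/s³ + 6/s² + 6/s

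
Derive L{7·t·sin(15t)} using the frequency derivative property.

L{sin(15t)} = 15/(s² + 225). By L{t·f(t)} = -F'(s): -d/ds[15/(s² + 225)] = -(15)·(-2s)/(s² + 225)² = 30s/(s² + 225)². Then L{7·t·sin(15t)} = 7·30s/(s² + 225)² = 210s/(s² + 225)²

Final answer: 210s/(s² + 225)²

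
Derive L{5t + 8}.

L{5t + 8} = 5·L{t} + 8·L{1} = 5/s² + 8/s

Final answer: 5/s² + 8/s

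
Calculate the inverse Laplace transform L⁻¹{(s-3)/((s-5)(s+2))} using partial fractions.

Using partial fractions, f(t) = (2e^(5t) + 5e^(-2t))/7

Final answer: (2e^(5t) + 5e^(-2t))/7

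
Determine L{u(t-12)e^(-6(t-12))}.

u(t-a)f(t-a) with f(t)=e^(-6t). L{e^(-6t)} = 1/(s+6). By time shift: e^(-12s)/(s+6)

Final answer: e^(-12s)/(s+6)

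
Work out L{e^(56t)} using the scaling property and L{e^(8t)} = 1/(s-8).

Using L{f(at)} = (1/a)F(s/a) with a=7 and f(t) = e^(8t): L{e^(56t)} = (1/7) · 1/((s/7)-8) = (1/7) · 7/(s-56) = 1/(s-56)

Final answer: 1/(s-56)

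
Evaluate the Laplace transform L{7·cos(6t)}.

L{cos(ωt)} = s/(s² + ω²), so L{cos(6t)} = s/(s² + 36). Then L{7·cos(6t)} = 7·s/(s² + 36) = 7s/(s² + 36)

Final answer: 7s/(s² + 36)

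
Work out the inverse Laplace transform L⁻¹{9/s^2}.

L⁻¹{n!/s^(n+1)} = t^n with n=1. So L⁻¹{1/s^2} = t, and L⁻¹{9/s^2} = (9/1)·t = 9·t

Final answer: 9·t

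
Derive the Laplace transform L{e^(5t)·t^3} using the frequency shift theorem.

L{e^(at)·t^n} = n!/(s-a)^(n+1), so L{e^(5t)·t^3} = 6/(s-5)^4

Final answer: 6/(s-5)^4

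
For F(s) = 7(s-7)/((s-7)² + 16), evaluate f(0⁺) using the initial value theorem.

f(0⁺) = lim_{s→∞} sF(s) = lim_{s→∞} 7s(s-7)/((s-7)² + 16) = 7

Final answer: 7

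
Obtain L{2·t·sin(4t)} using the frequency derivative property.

L{sin(4t)} = 4/(s² + 16). By L{t·f(t)} = -F'(s): -d/ds[4/(s² + 16)] = -(4)·(-2s)/(s² + 16)² = 8s/(s² + 16)². Then L{2·t·sin(4t)} = 2·8s/(s² + 16)² = 16s/(s² + 16)²

Final answer: 16s/(s² + 16)²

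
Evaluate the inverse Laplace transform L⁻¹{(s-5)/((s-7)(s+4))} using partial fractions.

Using partial fractions, f(t) = (2e^(7t) + 9e^(-4t))/11

Final answer: (2e^(7t) + 9e^(-4t))/11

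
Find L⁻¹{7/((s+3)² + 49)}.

Form: b/((s-a)² + b²) → e^(at)sin(bt). With a=-3, b=7

Final answer: e^(-3t)·sin(7t)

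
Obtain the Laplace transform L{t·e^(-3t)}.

L{t^n·e^(at)} = n!/(s-a)^(n+1), so L{t·e^(-3t)} = 1/(s+3)^2

Final answer: 1/(s+3)^2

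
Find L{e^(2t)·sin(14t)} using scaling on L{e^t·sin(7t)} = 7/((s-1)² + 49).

Scaling with a=2: L{e^(2t)·sin(14t)} = (1/2) · 7/((s/2-1)² + 49). Simplifying: 14/((s-2)² + 196)

Final answer: 14/((s-2)² + 196)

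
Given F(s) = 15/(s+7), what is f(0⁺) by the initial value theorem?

f(0⁺) = lim_{s→∞} s·15/(s+7) = lim_{s→∞} 15s/(s+7) = 15

Final answer: 15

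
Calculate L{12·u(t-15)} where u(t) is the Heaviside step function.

L{u(t-a)} = e^(-as)/s. Here a=15, so L{u(t-15)} = e^(-15s)/s, and L{12·u(t-15)} = 12·e^(-15s)/s

Final answer: 12·e^(-15s)/s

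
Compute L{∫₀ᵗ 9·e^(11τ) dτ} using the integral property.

L{∫₀ᵗ f(τ)dτ} = F(s)/s with F(s) = 9/(s-11), so L{∫₀ᵗ 9·e^(11τ) dτ} = 9/(s(s-11))

Final answer: 9/(s(s-11))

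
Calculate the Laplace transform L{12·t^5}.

L{t^n} = n!/s^(n+1), so L{t^5} = 120/s^6. Then L{12·t^5} = 12·120/s^6 = 1440/s^6

Final answer: 1440/s^6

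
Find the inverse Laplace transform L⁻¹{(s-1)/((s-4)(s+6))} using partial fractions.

Using partial fractions, f(t) = (3e^(4t) + 7e^(-6t))/10

Final answer: (3e^(4t) + 7e^(-6t))/10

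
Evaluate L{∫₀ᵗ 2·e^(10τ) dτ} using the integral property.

L{∫₀ᵗ f(τ)dτ} = F(s)/s with F(s) = 2/(s-10), so L{∫₀ᵗ 2·e^(10τ) dτ} = 2/(s(s-10))

Final answer: 2/(s(s-10))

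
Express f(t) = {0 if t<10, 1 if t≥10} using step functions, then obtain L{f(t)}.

f(t) = u(t-10). L{u(t-10)} = e^(-10s)/s, so L{f(t)} = e^(-10s)/s

Final answer: e^(-10s)/s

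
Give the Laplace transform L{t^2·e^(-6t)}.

L{t^n·e^(at)} = n!/(s-a)^(n+1), so L{t^2·e^(-6t)} = 2/(s+6)^3

Final answer: 2/(s+6)^3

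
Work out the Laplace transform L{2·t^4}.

L{t^n} = n!/s^(n+1), so L{t^4} = 24/s^5. Then L{2·t^4} = 2·24/s^5 = 48/s^5

Final answer: 48/s^5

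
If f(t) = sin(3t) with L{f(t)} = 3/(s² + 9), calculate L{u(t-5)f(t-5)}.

Time shift theorem: L{u(t-a)f(t-a)} = e^(-as)F(s). Here a=5, F(s) = 3/(s² + 9), so L{u(t-5)f(t-5)} = e^(-5s)·3/(s² + 9)

Final answer: e^(-5s)·3/(s² + 9)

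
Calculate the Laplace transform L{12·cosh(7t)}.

L{cosh(ωt)} = s/(s² - ω²), so L{cosh(7t)} = s/(s² - 49). Then L{12·cosh(7t)} = 12·s/(s² - 49) = 12s/(s² - 49)

Final answer: 12s/(s² - 49)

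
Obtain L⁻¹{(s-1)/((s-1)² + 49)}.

Using frequency shift: L⁻¹{(s-a)/((s-a)² + b²)} = e^(at)cos(bt). Here a=1, b=7

Final answer: e^t·cos(7t)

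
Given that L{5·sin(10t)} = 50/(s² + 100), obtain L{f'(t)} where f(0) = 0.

L{f'(t)} = s·F(s) - f(0) = s·50/(s² + 100) - 0 = 50s/(s² + 100)

Final answer: 50s/(s² + 100)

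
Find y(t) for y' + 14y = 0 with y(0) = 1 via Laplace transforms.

L{y'} + 14L{y} = 0. sY - 1 + 14Y = 0. Y(s+14) = 1. Y = 1/(s+14)

Final answer: y(t) = e^(-14t)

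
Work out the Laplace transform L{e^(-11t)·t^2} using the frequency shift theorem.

L{e^(at)·t^n} = n!/(s-a)^(n+1), so L{e^(-11t)·t^2} = 2/(s+11)^3

Final answer: 2/(s+11)^3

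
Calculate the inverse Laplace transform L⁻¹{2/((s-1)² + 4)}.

Using frequency shift, L⁻¹{2/((s-1)² + 4)} = e^t·sin(2t)

Final answer: e^t·sin(2t)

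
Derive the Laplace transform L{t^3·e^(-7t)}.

L{t^n·e^(at)} = n!/(s-a)^(n+1), so L{t^3·e^(-7t)} = 6/(s+7)^4

Final answer: 6/(s+7)^4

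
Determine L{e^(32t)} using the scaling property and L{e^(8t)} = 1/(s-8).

Using L{f(at)} = (1/a)F(s/a) with a=4 and f(t) = e^(8t): L{e^(32t)} = (1/4) · 1/((s/4)-8) = (1/4) · 4/(s-32) = 1/(s-32)

Final answer: 1/(s-32)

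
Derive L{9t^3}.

L{t^n} = n!/s^(n+1). So L{9t^3} = 9·3!/s^4 = 54/s^4

Final answer: 54/s^4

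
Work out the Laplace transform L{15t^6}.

L{15t^6} = 15 · L{t^6} = 15 · 720/s^7 = 10800/s^7

Final answer: 10800/s^7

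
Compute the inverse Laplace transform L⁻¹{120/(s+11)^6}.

L⁻¹{n!/(s-a)^(n+1)} = t^n·e^(at), so L⁻¹{120/(s+11)^6} = t^5·e^(-11t)

Final answer: t^5·e^(-11t)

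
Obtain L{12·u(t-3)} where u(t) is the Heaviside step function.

L{u(t-a)} = e^(-as)/s. Here a=3, so L{u(t-3)} = e^(-3s)/s, and L{12·u(t-3)} = 12·e^(-3s)/s

Final answer: 12·e^(-3s)/s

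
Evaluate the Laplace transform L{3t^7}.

L{3t^7} = 3 · L{t^7} = 3 · 5040/s^8 = 15120/s^8

Final answer: 15120/s^8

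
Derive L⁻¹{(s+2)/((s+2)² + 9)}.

Using frequency shift: L⁻¹{(s-a)/((s-a)² + b²)} = e^(at)cos(bt). Here a=-2, b=3

Final answer: e^(-2t)·cos(3t)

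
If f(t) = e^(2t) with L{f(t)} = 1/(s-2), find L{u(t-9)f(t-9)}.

Time shift theorem: L{u(t-a)f(t-a)} = e^(-as)F(s). Here a=9, F(s) = 1/(s-2), so L{u(t-9)f(t-9)} = e^(-9s)·1/(s-2)

Final answer: e^(-9s)·1/(s-2)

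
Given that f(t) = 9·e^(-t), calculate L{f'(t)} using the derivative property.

f(0) = 9, F(s) = 9/(s+1). L{f'(t)} = s·F(s) - f(0) = 9s/(s+1) - 9 = (9s - 9(s+1))/(s+1) = -9/(s+1)

Final answer: -9/(s+1)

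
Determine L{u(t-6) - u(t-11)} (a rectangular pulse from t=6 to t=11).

L{u(t-a)} = e^(-as)/s. L{u(t-6) - u(t-11)} = (e^(-6s) - e^(-11s))/s

Final answer: (e^(-6s) - e^(-11s))/s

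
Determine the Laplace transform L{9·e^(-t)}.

L{e^(at)} = 1/(s-a), so L{e^(-t)} = 1/(s+1). Then L{9·e^(-t)} = 9/(s+1)

Final answer: 9/(s+1)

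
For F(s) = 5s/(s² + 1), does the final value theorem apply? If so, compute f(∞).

The final value theorem requires all poles of sF(s) in the left half-plane. sF(s) = 5s²/(s² + 1) has poles at s = ±1i (imaginary axis). Theorem does NOT apply (oscillatory system).

Final answer: Not applicable (oscillatory)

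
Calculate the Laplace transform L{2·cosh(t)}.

L{cosh(ωt)} = s/(s² - ω²), so L{cosh(t)} = s/(s² - 1). Then L{2·cosh(t)} = 2·s/(s² - 1) = 2s/(s² - 1)

Final answer: 2s/(s² - 1)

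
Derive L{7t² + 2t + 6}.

L{7t² + 2t + 6} = 7·2/s³ + 2/s² + 6/s = 14/s³ + 2/s² + 6/s

Final answer: 14/s³ + 2/s² + 6/s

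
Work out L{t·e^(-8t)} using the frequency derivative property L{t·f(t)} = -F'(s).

L{e^(-8t)} = 1/(s+8). By frequency derivative: L{t·e^(-8t)} = -d/ds[1/(s+8)] = -(-1)/(s+8)² = 1/(s+8)²

Final answer: 1/(s+8)²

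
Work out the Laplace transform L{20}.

L{20} = 20 · L{1} = 20/s

Final answer: 20/s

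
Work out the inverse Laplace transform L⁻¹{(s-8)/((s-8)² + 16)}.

Using frequency shift, L⁻¹{(s-8)/((s-8)² + 16)} = e^(8t)·cos(4t)

Final answer: e^(8t)·cos(4t)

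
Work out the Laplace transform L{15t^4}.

L{15t^4} = 15 · L{t^4} = 15 · 24/s^5 = 360/s^5

Final answer: 360/s^5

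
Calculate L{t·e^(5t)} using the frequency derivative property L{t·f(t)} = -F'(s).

L{e^(5t)} = 1/(s-5). By frequency derivative: L{t·e^(5t)} = -d/ds[1/(s-5)] = -(-1)/(s-5)² = 1/(s-5)²

Final answer: 1/(s-5)²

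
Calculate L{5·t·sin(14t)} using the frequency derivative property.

L{sin(14t)} = 14/(s² + 196). By L{t·f(t)} = -F'(s): -d/ds[14/(s² + 196)] = -(14)·(-2s)/(s² + 196)² = 28s/(s² + 196)². Then L{5·t·sin(14t)} = 5·28s/(s² + 196)² = 140s/(s² + 196)²

Final answer: 140s/(s² + 196)²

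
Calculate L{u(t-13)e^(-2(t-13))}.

u(t-a)f(t-a) with f(t)=e^(-2t). L{e^(-2t)} = 1/(s+2). By time shift: e^(-13s)/(s+2)

Final answer: e^(-13s)/(s+2)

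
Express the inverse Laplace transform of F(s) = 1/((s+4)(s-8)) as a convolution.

1/((s+4)(s-8)) = (1/(s+4))·(1/(s-8)) = L{e^(-4t)}·L{e^(8t)}. So f(t) = e^(-4t)*e^(8t) = ∫₀ᵗ e^(-4τ)·e^(8(t-τ)) dτ

Final answer: ∫₀ᵗ e^(-4τ)·e^(8(t-τ)) dτ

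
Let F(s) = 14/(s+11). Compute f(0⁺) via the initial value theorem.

f(0⁺) = lim_{s→∞} s·14/(s+11) = lim_{s→∞} 14s/(s+11) = 14

Final answer: 14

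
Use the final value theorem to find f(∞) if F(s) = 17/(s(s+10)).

f(∞) = lim_{s→0} s·17/(s(s+10)) = lim_{s→0} 17/(s+10) = 17/10 = 17/10

Final answer: 17/10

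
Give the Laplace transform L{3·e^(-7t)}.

L{e^(at)} = 1/(s-a), so L{e^(-7t)} = 1/(s+7). Then L{3·e^(-7t)} = 3/(s+7)

Final answer: 3/(s+7)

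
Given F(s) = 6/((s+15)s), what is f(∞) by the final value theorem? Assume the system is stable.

f(∞) = lim_{s→0} sF(s) = lim_{s→0} 6/(s+15) = 2/5

Final answer: 2/5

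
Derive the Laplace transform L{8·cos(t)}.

L{cos(ωt)} = s/(s² + ω²), so L{cos(t)} = s/(s² + 1). Then L{8·cos(t)} = 8·s/(s² + 1) = 8s/(s² + 1)

Final answer: 8s/(s² + 1)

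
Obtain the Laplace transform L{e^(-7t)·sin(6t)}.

L{e^(at)·sin(ωt)} = ω/((s-a)² + ω²), so L{e^(-7t)·sin(6t)} = 6/((s+7)² + 36)

Final answer: 6/((s+7)² + 36)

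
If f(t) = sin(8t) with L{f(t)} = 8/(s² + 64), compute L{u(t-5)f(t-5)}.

Time shift theorem: L{u(t-a)f(t-a)} = e^(-as)F(s). Here a=5, F(s) = 8/(s² + 64), so L{u(t-5)f(t-5)} = e^(-5s)·8/(s² + 64)

Final answer: e^(-5s)·8/(s² + 64)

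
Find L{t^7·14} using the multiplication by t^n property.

L{14} = 14/s. d^1/ds^1[1/s] = -1/s². d^2/ds^2[1/s] = 2/s^3. d^3/ds^3[1/s] = -6/s^4. d^4/ds^4[1/s] = 24/s^5. d^5/ds^5[1/s] = -120/s^6. d^6/ds^6[1/s] = 720/s^7. d^7/ds^7[1/s] = -5040/s^8. So L{t^7} = (-1)^{7}·-5040/s^8 = 5040/s^8. Then L{t^7·14} = 14·5040/s^8 = 70560/s^8

Final answer: 70560/s^8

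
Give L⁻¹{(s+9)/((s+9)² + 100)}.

Using frequency shift: L⁻¹{(s-a)/((s-a)² + b²)} = e^(at)cos(bt). Here a=-9, b=10

Final answer: e^(-9t)·cos(10t)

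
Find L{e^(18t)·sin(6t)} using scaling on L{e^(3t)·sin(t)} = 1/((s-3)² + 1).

Scaling with a=6: L{e^(18t)·sin(6t)} = (1/6) · 1/((s/6-3)² + 1). Simplifying: 6/((s-18)² + 36)

Final answer: 6/((s-18)² + 36)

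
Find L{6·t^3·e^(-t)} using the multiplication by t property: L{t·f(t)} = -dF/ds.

Using L{t^n·e^(at)} = n!/(s-a)^(n+1), L{t^3·e^(-t)} = 6/(s+1)^4, so L{6·t^3·e^(-t)} = 6·6/(s+1)^4 = 36/(s+1)^4

Final answer: 36/(s+1)^4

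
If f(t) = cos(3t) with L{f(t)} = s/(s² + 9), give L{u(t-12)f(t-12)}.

Time shift theorem: L{u(t-a)f(t-a)} = e^(-as)F(s). Here a=12, F(s) = s/(s² + 9), so L{u(t-12)f(t-12)} = e^(-12s)·s/(s² + 9)

Final answer: e^(-12s)·s/(s² + 9)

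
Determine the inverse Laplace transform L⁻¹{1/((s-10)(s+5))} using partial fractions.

Decompose: A/(s-10) + B/(s+5). A = 1/15, B = -1/15. f(t) = (e^(10t) - e^(-5t))/15

Final answer: (e^(10t) - e^(-5t))/15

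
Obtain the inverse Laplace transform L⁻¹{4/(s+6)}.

L⁻¹{1/(s-a)} = e^(at), so L⁻¹{1/(s+6)} = e^(-6t), and L⁻¹{4/(s+6)} = 4·e^(-6t)

Final answer: 4·e^(-6t)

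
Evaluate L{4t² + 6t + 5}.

L{4t² + 6t + 5} = 4·2/s³ + 6/s² + 5/s = 8/s³ + 6/s² + 5/s

Final answer: 8/s³ + 6/s² + 5/s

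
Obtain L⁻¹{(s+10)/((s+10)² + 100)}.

Using frequency shift: L⁻¹{(s-a)/((s-a)² + b²)} = e^(at)cos(bt). Here a=-10, b=10

Final answer: e^(-10t)·cos(10t)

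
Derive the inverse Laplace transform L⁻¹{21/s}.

L⁻¹{c/s} = c, so L⁻¹{21/s} = 21

Final answer: 21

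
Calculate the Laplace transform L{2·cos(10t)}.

L{cos(ωt)} = s/(s² + ω²), so L{cos(10t)} = s/(s² + 100). Then L{2·cos(10t)} = 2·s/(s² + 100) = 2s/(s² + 100)

Final answer: 2s/(s² + 100)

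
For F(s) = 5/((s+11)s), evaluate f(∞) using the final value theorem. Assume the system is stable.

f(∞) = lim_{s→0} sF(s) = lim_{s→0} 5/(s+11) = 5/11

Final answer: 5/11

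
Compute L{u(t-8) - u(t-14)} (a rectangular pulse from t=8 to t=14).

L{u(t-a)} = e^(-as)/s. L{u(t-8) - u(t-14)} = (e^(-8s) - e^(-14s))/s

Final answer: (e^(-8s) - e^(-14s))/s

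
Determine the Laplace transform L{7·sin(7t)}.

L{sin(ωt)} = ω/(s² + ω²), so L{sin(7t)} = 7/(s² + 49). Then L{7·sin(7t)} = 7·7/(s² + 49) = 49/(s² + 49)

Final answer: 49/(s² + 49)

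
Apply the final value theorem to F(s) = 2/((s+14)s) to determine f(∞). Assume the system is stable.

f(∞) = lim_{s→0} sF(s) = lim_{s→0} 2/(s+14) = 1/7

Final answer: 1/7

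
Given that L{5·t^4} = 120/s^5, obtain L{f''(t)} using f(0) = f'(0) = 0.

L{f''(t)} = s²F(s) - sf(0) - f'(0) = s²·120/s^5 - 0 - 0 = 120/s^3

Final answer: 120/s^3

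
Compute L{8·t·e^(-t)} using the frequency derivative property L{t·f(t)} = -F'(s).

L{e^(-t)} = 1/(s+1). By frequency derivative: L{t·e^(-t)} = -d/ds[1/(s+1)] = -(-1)/(s+1)² = 1/(s+1)². Then L{8·t·e^(-t)} = 8·1/(s+1)² = 8/(s+1)²

Final answer: 8/(s+1)²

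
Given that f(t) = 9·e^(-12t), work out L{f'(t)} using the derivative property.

f(0) = 9, F(s) = 9/(s+12). L{f'(t)} = s·F(s) - f(0) = 9s/(s+12) - 9 = (9s - 9(s+12))/(s+12) = -108/(s+12)

Final answer: -108/(s+12)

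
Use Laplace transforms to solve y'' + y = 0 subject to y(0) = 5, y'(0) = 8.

L{y''} + 1L{y} = 0. s²Y - 5s - 8 + Y = 0. Y(s² + 1) = 5s + 8. Y = (5s + 8)/(s² + 1). Inverting: y(t) = 5cos(t) + 8sin(t)

Final answer: y(t) = 5cos(t) + 8sin(t)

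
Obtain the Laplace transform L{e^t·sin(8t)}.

L{e^(at)·sin(ωt)} = ω/((s-a)² + ω²), so L{e^t·sin(8t)} = 8/((s-1)² + 64)

Final answer: 8/((s-1)² + 64)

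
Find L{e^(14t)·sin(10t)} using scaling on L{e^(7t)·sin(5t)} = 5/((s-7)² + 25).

Scaling with a=2: L{e^(14t)·sin(10t)} = (1/2) · 5/((s/2-7)² + 25). Simplifying: 10/((s-14)² + 100)

Final answer: 10/((s-14)² + 100)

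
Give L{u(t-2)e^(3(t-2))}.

u(t-a)f(t-a) with f(t)=e^(3t). L{e^(3t)} = 1/(s-3). By time shift: e^(-2s)/(s-3)

Final answer: e^(-2s)/(s-3)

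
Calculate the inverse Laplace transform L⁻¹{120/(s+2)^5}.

L⁻¹{n!/(s-a)^(n+1)} = t^n·e^(at) with n=4, a=-2. So L⁻¹{24/(s+2)^5} = t^4·e^(-2t), and L⁻¹{120/(s+2)^5} = (120/24)·t^4·e^(-2t) = 5·t^4·e^(-2t)

Final answer: 5·t^4·e^(-2t)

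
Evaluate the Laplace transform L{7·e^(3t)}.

L{e^(at)} = 1/(s-a), so L{e^(3t)} = 1/(s-3). Then L{7·e^(3t)} = 7/(s-3)

Final answer: 7/(s-3)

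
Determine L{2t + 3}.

L{2t + 3} = 2·L{t} + 3·L{1} = 2/s² + 3/s

Final answer: 2/s² + 3/s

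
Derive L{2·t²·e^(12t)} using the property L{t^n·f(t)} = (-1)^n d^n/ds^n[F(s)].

L{e^(12t)} = 1/(s-12). d/ds[1/(s-12)] = -1/(s-12)². d²/ds²[1/(s-12)] = 2/(s-12)³. So L{t²·e^(12t)} = (-1)² · 2/(s-12)³ = 2/(s-12)³. Then L{2·t²·e^(12t)} = 2·2/(s-12)³ = 4/(s-12)³

Final answer: 4/(s-12)³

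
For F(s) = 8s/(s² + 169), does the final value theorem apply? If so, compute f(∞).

The final value theorem requires all poles of sF(s) in the left half-plane. sF(s) = 8s²/(s² + 169) has poles at s = ±13i (imaginary axis). Theorem does NOT apply (oscillatory system).

Final answer: Not applicable (oscillatory)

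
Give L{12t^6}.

L{t^n} = n!/s^(n+1). So L{12t^6} = 12·6!/s^7 = 8640/s^7

Final answer: 8640/s^7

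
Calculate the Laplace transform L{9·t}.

L{t^n} = n!/s^(n+1), so L{t} = 1/s^2. Then L{9·t} = 9·1/s^2 = 9/s^2

Final answer: 9/s^2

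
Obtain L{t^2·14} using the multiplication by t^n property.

L{14} = 14/s. d^1/ds^1[1/s] = -1/s². d^2/ds^2[1/s] = 2/s^3. So L{t^2} = (-1)^{2}·2/s^3 = 2/s^3. Then L{t^2·14} = 14·2/s^3 = 28/s^3

Final answer: 28/s^3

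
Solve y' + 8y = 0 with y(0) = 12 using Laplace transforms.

L{y'} + 8L{y} = 0. sY - 12 + 8Y = 0. Y(s+8) = 12. Y = 12/(s+8)

Final answer: y(t) = 12e^(-8t)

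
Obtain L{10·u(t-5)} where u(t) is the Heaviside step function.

L{u(t-a)} = e^(-as)/s. Here a=5, so L{u(t-5)} = e^(-5s)/s, and L{10·u(t-5)} = 10·e^(-5s)/s

Final answer: 10·e^(-5s)/s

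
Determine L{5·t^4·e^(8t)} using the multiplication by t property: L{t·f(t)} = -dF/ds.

Using L{t^n·e^(at)} = n!/(s-a)^(n+1), L{t^4·e^(8t)} = 24/(s-8)^5, so L{5·t^4·e^(8t)} = 5·24/(s-8)^5 = 120/(s-8)^5

Final answer: 120/(s-8)^5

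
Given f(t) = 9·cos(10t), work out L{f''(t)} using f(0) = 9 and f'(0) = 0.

F(s) = 9s/(s² + 100). L{f''(t)} = s²F(s) - sf(0) - f'(0) = 9s³/(s² + 100) - 9s = (9s³ - 9s(s² + 100))/(s² + 100) = -900s/(s² + 100)

Final answer: -900s/(s² + 100)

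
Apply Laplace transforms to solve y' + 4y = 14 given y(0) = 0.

sY + 4Y = 14/s. Y = 14/(s(s+4)). Partial fractions: Y = 7/2/s - 7/2/(s+4)

Final answer: y(t) = 7/2(1 - e^(-4t))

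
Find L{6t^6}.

L{t^n} = n!/s^(n+1). So L{6t^6} = 6·6!/s^7 = 4320/s^7

Final answer: 4320/s^7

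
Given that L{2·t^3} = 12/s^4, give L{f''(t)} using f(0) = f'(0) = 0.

L{f''(t)} = s²F(s) - sf(0) - f'(0) = s²·12/s^4 - 0 - 0 = 12/s^2

Final answer: 12/s^2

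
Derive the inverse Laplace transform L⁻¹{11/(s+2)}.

L⁻¹{1/(s-a)} = e^(at), so L⁻¹{1/(s+2)} = e^(-2t), and L⁻¹{11/(s+2)} = 11·e^(-2t)

Final answer: 11·e^(-2t)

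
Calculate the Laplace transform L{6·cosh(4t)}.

L{cosh(ωt)} = s/(s² - ω²), so L{cosh(4t)} = s/(s² - 16). Then L{6·cosh(4t)} = 6·s/(s² - 16) = 6s/(s² - 16)

Final answer: 6s/(s² - 16)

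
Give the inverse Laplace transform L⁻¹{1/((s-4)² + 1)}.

Using frequency shift, L⁻¹{1/((s-4)² + 1)} = e^(4t)·sin(t)

Final answer: e^(4t)·sin(t)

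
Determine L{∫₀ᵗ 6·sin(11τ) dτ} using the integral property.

L{∫₀ᵗ f(τ)dτ} = F(s)/s with F(s) = 66/(s² + 121), so the result is (66/(s² + 121))/s = 66/(s(s² + 121))

Final answer: 66/(s(s² + 121))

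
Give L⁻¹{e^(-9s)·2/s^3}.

L⁻¹{2/s^3} = t^2. By the time shift theorem, L⁻¹{e^(-as)F(s)} = u(t-a)f(t-a) with a=9, so L⁻¹{e^(-9s)·2/s^3} = u(t-9)·(t-9)^2

Final answer: u(t-9)·(t-9)^2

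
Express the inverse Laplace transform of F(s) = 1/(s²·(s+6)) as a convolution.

1/(s²·(s+6)) = (1/s^2)·(1/(s+6)) = L{t}·L{e^(-6t)}. So f(t) = t*e^(-6t) = ∫₀ᵗ τ·e^(-6(t-τ)) dτ

Final answer: ∫₀ᵗ τ·e^(-6(t-τ)) dτ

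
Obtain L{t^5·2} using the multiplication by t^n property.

L{2} = 2/s. d^1/ds^1[1/s] = -1/s². d^2/ds^2[1/s] = 2/s^3. d^3/ds^3[1/s] = -6/s^4. d^4/ds^4[1/s] = 24/s^5. d^5/ds^5[1/s] = -120/s^6. So L{t^5} = (-1)^{5}·-120/s^6 = 120/s^6. Then L{t^5·2} = 2·120/s^6 = 240/s^6

Final answer: 240/s^6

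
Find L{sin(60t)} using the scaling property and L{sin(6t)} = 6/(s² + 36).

Using L{f(at)} = (1/a)F(s/a) with a=10: L{sin(60t)} = (1/10) · 6/((s/10)² + 36) = (1/10) · 6·100/(s² + 3600) = 60/(s² + 3600)

Final answer: 60/(s² + 3600)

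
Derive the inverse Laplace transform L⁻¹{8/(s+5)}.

L⁻¹{1/(s-a)} = e^(at), so L⁻¹{1/(s+5)} = e^(-5t), and L⁻¹{8/(s+5)} = 8·e^(-5t)

Final answer: 8·e^(-5t)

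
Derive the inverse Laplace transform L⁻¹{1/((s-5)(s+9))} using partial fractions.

Decompose: A/(s-5) + B/(s+9). A = 1/14, B = -1/14. f(t) = (e^(5t) - e^(-9t))/14

Final answer: (e^(5t) - e^(-9t))/14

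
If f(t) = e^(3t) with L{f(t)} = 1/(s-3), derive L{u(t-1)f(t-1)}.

Time shift theorem: L{u(t-a)f(t-a)} = e^(-as)F(s). Here a=1, F(s) = 1/(s-3), so L{u(t-1)f(t-1)} = e^(-s)·1/(s-3)

Final answer: e^(-s)·1/(s-3)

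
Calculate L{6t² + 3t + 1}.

L{6t² + 3t + 1} = 6·2/s³ + 3/s² + 1/s = 12/s³ + 3/s² + 1/s

Final answer: 12/s³ + 3/s² + 1/s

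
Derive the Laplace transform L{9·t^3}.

L{t^n} = n!/s^(n+1), so L{t^3} = 6/s^4. Then L{9·t^3} = 9·6/s^4 = 54/s^4

Final answer: 54/s^4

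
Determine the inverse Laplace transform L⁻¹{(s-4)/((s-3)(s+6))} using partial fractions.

Using partial fractions, f(t) = (-e^(3t) + 10e^(-6t))/9

Final answer: (-e^(3t) + 10e^(-6t))/9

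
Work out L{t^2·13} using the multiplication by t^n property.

L{13} = 13/s. d^1/ds^1[1/s] = -1/s². d^2/ds^2[1/s] = 2/s^3. So L{t^2} = (-1)^{2}·2/s^3 = 2/s^3. Then L{t^2·13} = 13·2/s^3 = 26/s^3

Final answer: 26/s^3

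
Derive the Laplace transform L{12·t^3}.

L{t^n} = n!/s^(n+1), so L{t^3} = 6/s^4. Then L{12·t^3} = 12·6/s^4 = 72/s^4

Final answer: 72/s^4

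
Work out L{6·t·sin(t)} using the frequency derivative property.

L{sin(t)} = 1/(s² + 1). By L{t·f(t)} = -F'(s): -d/ds[1/(s² + 1)] = -(1)·(-2s)/(s² + 1)² = 2s/(s² + 1)². Then L{6·t·sin(t)} = 6·2s/(s² + 1)² = 12s/(s² + 1)²

Final answer: 12s/(s² + 1)²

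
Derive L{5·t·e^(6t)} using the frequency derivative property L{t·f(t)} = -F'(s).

L{e^(6t)} = 1/(s-6). By frequency derivative: L{t·e^(6t)} = -d/ds[1/(s-6)] = -(-1)/(s-6)² = 1/(s-6)². Then L{5·t·e^(6t)} = 5·1/(s-6)² = 5/(s-6)²

Final answer: 5/(s-6)²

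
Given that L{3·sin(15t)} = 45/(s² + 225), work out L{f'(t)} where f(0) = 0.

L{f'(t)} = s·F(s) - f(0) = s·45/(s² + 225) - 0 = 45s/(s² + 225)

Final answer: 45s/(s² + 225)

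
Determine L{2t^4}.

L{t^n} = n!/s^(n+1). So L{2t^4} = 2·4!/s^5 = 48/s^5

Final answer: 48/s^5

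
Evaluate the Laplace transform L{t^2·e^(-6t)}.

L{t^n·e^(at)} = n!/(s-a)^(n+1), so L{t^2·e^(-6t)} = 2/(s+6)^3

Final answer: 2/(s+6)^3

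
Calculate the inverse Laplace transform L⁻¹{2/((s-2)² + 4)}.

Using frequency shift, L⁻¹{2/((s-2)² + 4)} = e^(2t)·sin(2t)

Final answer: e^(2t)·sin(2t)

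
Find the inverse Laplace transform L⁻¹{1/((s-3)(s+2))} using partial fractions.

Decompose: A/(s-3) + B/(s+2). A = 1/5, B = -1/5. f(t) = (e^(3t) - e^(-2t))/5

Final answer: (e^(3t) - e^(-2t))/5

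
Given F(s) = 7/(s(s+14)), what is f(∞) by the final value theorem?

f(∞) = lim_{s→0} s·7/(s(s+14)) = lim_{s→0} 7/(s+14) = 7/14 = 1/2

Final answer: 1/2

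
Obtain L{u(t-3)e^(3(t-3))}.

u(t-a)f(t-a) with f(t)=e^(3t). L{e^(3t)} = 1/(s-3). By time shift: e^(-3s)/(s-3)

Final answer: e^(-3s)/(s-3)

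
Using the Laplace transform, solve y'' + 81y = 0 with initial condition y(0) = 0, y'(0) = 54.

L{y''} + 81L{y} = 0. s²Y - 0 - 54 + 81Y = 0. Y(s² + 81) = 54. Y = (54)/(s² + 81). Inverting: y(t) = 6sin(9t)

Final answer: y(t) = 6sin(9t)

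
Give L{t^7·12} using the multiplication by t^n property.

L{12} = 12/s. d^1/ds^1[1/s] = -1/s². d^2/ds^2[1/s] = 2/s^3. d^3/ds^3[1/s] = -6/s^4. d^4/ds^4[1/s] = 24/s^5. d^5/ds^5[1/s] = -120/s^6. d^6/ds^6[1/s] = 720/s^7. d^7/ds^7[1/s] = -5040/s^8. So L{t^7} = (-1)^{7}·-5040/s^8 = 5040/s^8. Then L{t^7·12} = 12·5040/s^8 = 60480/s^8

Final answer: 60480/s^8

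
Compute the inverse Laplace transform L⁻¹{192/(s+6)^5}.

L⁻¹{n!/(s-a)^(n+1)} = t^n·e^(at) with n=4, a=-6. So L⁻¹{24/(s+6)^5} = t^4·e^(-6t), and L⁻¹{192/(s+6)^5} = (192/24)·t^4·e^(-6t) = 8·t^4·e^(-6t)

Final answer: 8·t^4·e^(-6t)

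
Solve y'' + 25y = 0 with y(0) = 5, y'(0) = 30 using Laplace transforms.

L{y''} + 25L{y} = 0. s²Y - 5s - 30 + 25Y = 0. Y(s² + 25) = 5s + 30. Y = (5s + 30)/(s² + 25). Inverting: y(t) = 5cos(5t) + 6sin(5t)

Final answer: y(t) = 5cos(5t) + 6sin(5t)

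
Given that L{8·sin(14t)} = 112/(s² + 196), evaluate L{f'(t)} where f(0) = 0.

L{f'(t)} = s·F(s) - f(0) = s·112/(s² + 196) - 0 = 112s/(s² + 196)

Final answer: 112s/(s² + 196)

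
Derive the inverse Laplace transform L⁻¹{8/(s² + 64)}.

L⁻¹{8/(s² + 64)} = sin(8t)

Final answer: sin(8t)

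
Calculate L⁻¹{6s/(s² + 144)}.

This is the form c·s/(s² + a²) with a = 12, c = 6. L⁻¹ = 6·cos(12t)

Final answer: 6·cos(12t)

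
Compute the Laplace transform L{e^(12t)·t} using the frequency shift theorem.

L{e^(at)·t^n} = n!/(s-a)^(n+1), so L{e^(12t)·t} = 1/(s-12)^2

Final answer: 1/(s-12)^2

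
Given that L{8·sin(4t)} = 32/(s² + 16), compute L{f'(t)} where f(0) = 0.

L{f'(t)} = s·F(s) - f(0) = s·32/(s² + 16) - 0 = 32s/(s² + 16)

Final answer: 32s/(s² + 16)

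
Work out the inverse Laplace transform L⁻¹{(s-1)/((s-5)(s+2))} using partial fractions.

Using partial fractions, f(t) = (4e^(5t) + 3e^(-2t))/7

Final answer: (4e^(5t) + 3e^(-2t))/7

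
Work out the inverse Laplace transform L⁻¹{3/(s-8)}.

L⁻¹{1/(s-a)} = e^(at), so L⁻¹{1/(s-8)} = e^(8t), and L⁻¹{3/(s-8)} = 3·e^(8t)

Final answer: 3·e^(8t)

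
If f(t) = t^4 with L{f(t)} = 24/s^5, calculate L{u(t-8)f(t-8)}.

Time shift theorem: L{u(t-a)f(t-a)} = e^(-as)F(s). Here a=8, F(s) = 24/s^5, so L{u(t-8)f(t-8)} = e^(-8s)·24/s^5

Final answer: e^(-8s)·24/s^5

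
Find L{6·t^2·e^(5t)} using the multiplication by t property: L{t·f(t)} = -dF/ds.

Using L{t^n·e^(at)} = n!/(s-a)^(n+1), L{t^2·e^(5t)} = 2/(s-5)^3, so L{6·t^2·e^(5t)} = 6·2/(s-5)^3 = 12/(s-5)^3

Final answer: 12/(s-5)^3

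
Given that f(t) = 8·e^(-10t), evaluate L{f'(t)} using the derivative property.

f(0) = 8, F(s) = 8/(s+10). L{f'(t)} = s·F(s) - f(0) = 8s/(s+10) - 8 = (8s - 8(s+10))/(s+10) = -80/(s+10)

Final answer: -80/(s+10)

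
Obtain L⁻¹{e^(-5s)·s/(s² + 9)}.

L⁻¹{s/(s² + 9)} = cos(3t). By the time shift theorem, L⁻¹{e^(-as)F(s)} = u(t-a)f(t-a) with a=5, so L⁻¹{e^(-5s)·s/(s² + 9)} = u(t-5)·cos(3(t-5))

Final answer: u(t-5)·cos(3(t-5))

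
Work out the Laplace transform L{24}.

L{24} = 24 · L{1} = 24/s

Final answer: 24/s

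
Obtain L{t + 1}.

L{t + 1} = L{t} + L{1} = 1/s² + 1/s

Final answer: 1/s² + 1/s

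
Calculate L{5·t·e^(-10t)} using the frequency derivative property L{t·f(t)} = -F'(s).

L{e^(-10t)} = 1/(s+10). By frequency derivative: L{t·e^(-10t)} = -d/ds[1/(s+10)] = -(-1)/(s+10)² = 1/(s+10)². Then L{5·t·e^(-10t)} = 5·1/(s+10)² = 5/(s+10)²

Final answer: 5/(s+10)²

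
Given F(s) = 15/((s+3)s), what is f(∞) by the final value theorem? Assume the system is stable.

f(∞) = lim_{s→0} sF(s) = lim_{s→0} 15/(s+3) = 5

Final answer: 5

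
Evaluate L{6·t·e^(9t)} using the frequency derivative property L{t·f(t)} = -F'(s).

L{e^(9t)} = 1/(s-9). By frequency derivative: L{t·e^(9t)} = -d/ds[1/(s-9)] = -(-1)/(s-9)² = 1/(s-9)². Then L{6·t·e^(9t)} = 6·1/(s-9)² = 6/(s-9)²

Final answer: 6/(s-9)²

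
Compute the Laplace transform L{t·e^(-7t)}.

L{t^n·e^(at)} = n!/(s-a)^(n+1), so L{t·e^(-7t)} = 1/(s+7)^2

Final answer: 1/(s+7)^2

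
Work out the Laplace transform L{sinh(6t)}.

L{sinh(ωt)} = ω/(s² - ω²), so L{sinh(6t)} = 6/(s² - 36)

Final answer: 6/(s² - 36)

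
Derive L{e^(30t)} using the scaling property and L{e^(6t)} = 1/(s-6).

Using L{f(at)} = (1/a)F(s/a) with a=5 and f(t) = e^(6t): L{e^(30t)} = (1/5) · 1/((s/5)-6) = (1/5) · 5/(s-30) = 1/(s-30)

Final answer: 1/(s-30)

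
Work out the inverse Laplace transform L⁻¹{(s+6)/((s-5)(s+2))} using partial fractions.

Using partial fractions, f(t) = (11e^(5t) - 4e^(-2t))/7

Final answer: (11e^(5t) - 4e^(-2t))/7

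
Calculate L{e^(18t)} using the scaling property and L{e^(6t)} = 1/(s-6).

Using L{f(at)} = (1/a)F(s/a) with a=3 and f(t) = e^(6t): L{e^(18t)} = (1/3) · 1/((s/3)-6) = (1/3) · 3/(s-18) = 1/(s-18)

Final answer: 1/(s-18)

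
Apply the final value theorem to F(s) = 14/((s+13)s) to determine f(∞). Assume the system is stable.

f(∞) = lim_{s→0} sF(s) = lim_{s→0} 14/(s+13) = 14/13

Final answer: 14/13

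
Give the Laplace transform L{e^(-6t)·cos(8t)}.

L{e^(at)·cos(ωt)} = (s-a)/((s-a)² + ω²), so L{e^(-6t)·cos(8t)} = (s+6)/((s+6)² + 64)

Final answer: (s+6)/((s+6)² + 64)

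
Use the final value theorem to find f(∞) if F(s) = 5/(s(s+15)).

f(∞) = lim_{s→0} s·5/(s(s+15)) = lim_{s→0} 5/(s+15) = 5/15 = 1/3

Final answer: 1/3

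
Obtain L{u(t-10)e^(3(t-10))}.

u(t-a)f(t-a) with f(t)=e^(3t). L{e^(3t)} = 1/(s-3). By time shift: e^(-10s)/(s-3)

Final answer: e^(-10s)/(s-3)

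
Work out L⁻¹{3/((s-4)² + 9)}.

Form: b/((s-a)² + b²) → e^(at)sin(bt). With a=4, b=3

Final answer: e^(4t)·sin(3t)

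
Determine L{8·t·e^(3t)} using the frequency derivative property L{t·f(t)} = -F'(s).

L{e^(3t)} = 1/(s-3). By frequency derivative: L{t·e^(3t)} = -d/ds[1/(s-3)] = -(-1)/(s-3)² = 1/(s-3)². Then L{8·t·e^(3t)} = 8·1/(s-3)² = 8/(s-3)²

Final answer: 8/(s-3)²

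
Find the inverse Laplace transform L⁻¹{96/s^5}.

L⁻¹{n!/s^(n+1)} = t^n with n=4. So L⁻¹{24/s^5} = t^4, and L⁻¹{96/s^5} = (96/24)·t^4 = 4·t^4

Final answer: 4·t^4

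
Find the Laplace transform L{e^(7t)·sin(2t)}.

L{e^(at)·sin(ωt)} = ω/((s-a)² + ω²), so L{e^(7t)·sin(2t)} = 2/((s-7)² + 4)

Final answer: 2/((s-7)² + 4)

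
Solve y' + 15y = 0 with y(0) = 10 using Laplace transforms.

L{y'} + 15L{y} = 0. sY - 10 + 15Y = 0. Y(s+15) = 10. Y = 10/(s+15)

Final answer: y(t) = 10e^(-15t)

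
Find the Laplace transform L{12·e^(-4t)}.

L{e^(at)} = 1/(s-a), so L{e^(-4t)} = 1/(s+4). Then L{12·e^(-4t)} = 12/(s+4)

Final answer: 12/(s+4)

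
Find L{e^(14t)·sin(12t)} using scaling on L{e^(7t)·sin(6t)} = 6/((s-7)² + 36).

Scaling with a=2: L{e^(14t)·sin(12t)} = (1/2) · 6/((s/2-7)² + 36). Simplifying: 12/((s-14)² + 144)

Final answer: 12/((s-14)² + 144)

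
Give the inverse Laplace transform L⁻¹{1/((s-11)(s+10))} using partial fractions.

Decompose: A/(s-11) + B/(s+10). A = 1/21, B = -1/21. f(t) = (e^(11t) - e^(-10t))/21

Final answer: (e^(11t) - e^(-10t))/21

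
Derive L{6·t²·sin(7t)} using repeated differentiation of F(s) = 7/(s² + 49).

F(s) = 7/(s² + 49). F'(s) = -14s/(s² + 49)². F''(s) = -14(49 - 3s²)/(s² + 49)³ = (42s² - 686)/(s² + 49)³. So L{t²·sin(7t)} = (-1)² F''(s) = (42s² - 686)/(s² + 49)³. Then L{6·t²·sin(7t)} = 6·(42s² - 686)/(s² + 49)³ = (252s² - 4116)/(s² + 49)³

Final answer: (252s² - 4116)/(s² + 49)³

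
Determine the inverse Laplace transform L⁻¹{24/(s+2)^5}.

L⁻¹{n!/(s-a)^(n+1)} = t^n·e^(at) with n=4, a=-2. So L⁻¹{24/(s+2)^5} = t^4·e^(-2t)

Final answer: t^4·e^(-2t)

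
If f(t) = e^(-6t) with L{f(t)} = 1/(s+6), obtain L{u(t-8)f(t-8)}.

Time shift theorem: L{u(t-a)f(t-a)} = e^(-as)F(s). Here a=8, F(s) = 1/(s+6), so L{u(t-8)f(t-8)} = e^(-8s)·1/(s+6)

Final answer: e^(-8s)·1/(s+6)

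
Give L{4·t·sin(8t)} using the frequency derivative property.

L{sin(8t)} = 8/(s² + 64). By L{t·f(t)} = -F'(s): -d/ds[8/(s² + 64)] = -(8)·(-2s)/(s² + 64)² = 16s/(s² + 64)². Then L{4·t·sin(8t)} = 4·16s/(s² + 64)² = 64s/(s² + 64)²

Final answer: 64s/(s² + 64)²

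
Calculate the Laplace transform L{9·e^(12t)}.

L{e^(at)} = 1/(s-a), so L{e^(12t)} = 1/(s-12). Then L{9·e^(12t)} = 9/(s-12)

Final answer: 9/(s-12)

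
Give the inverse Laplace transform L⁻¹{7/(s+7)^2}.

L⁻¹{n!/(s-a)^(n+1)} = t^n·e^(at) with n=1, a=-7. So L⁻¹{1/(s+7)^2} = t·e^(-7t), and L⁻¹{7/(s+7)^2} = (7/1)·t·e^(-7t) = 7·t·e^(-7t)

Final answer: 7·t·e^(-7t)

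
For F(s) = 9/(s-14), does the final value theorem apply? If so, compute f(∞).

sF(s) = 9s/(s-14) has a pole at s = 14 in the right half-plane. Theorem does NOT apply (unstable system; f(t) = 9·e^(14t) grows without bound).

Final answer: Not applicable (unstable)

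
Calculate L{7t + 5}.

L{7t + 5} = 7·L{t} + 5·L{1} = 7/s² + 5/s

Final answer: 7/s² + 5/s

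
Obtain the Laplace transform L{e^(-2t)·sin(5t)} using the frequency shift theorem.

Frequency shift: L{e^(at)f(t)} = F(s-a). L{e^(-2t)·sin(5t)} = 5/((s+2)² + 25)

Final answer: 5/((s+2)² + 25)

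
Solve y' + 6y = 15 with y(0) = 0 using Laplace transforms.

sY + 6Y = 15/s. Y = 15/(s(s+6)). Partial fractions: Y = 5/2/s - 5/2/(s+6)

Final answer: y(t) = 5/2(1 - e^(-6t))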